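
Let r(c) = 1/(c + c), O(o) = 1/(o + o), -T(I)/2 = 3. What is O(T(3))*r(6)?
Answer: -1/144 ≈ -0.0069444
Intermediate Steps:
T(I) = -6 (T(I) = -2*3 = -6)
O(o) = 1/(2*o)
r(c) = 1/(2*c)
O(T(3))*r(6) = ((½)/(-6))*((½)/6) = ((½)*(-⅙))*((½)*(⅙)) = -1/12*1/12 = -1/144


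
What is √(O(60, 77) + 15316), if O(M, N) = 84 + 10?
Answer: √15410 ≈ 124.14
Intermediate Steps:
O(M, N) = 94
√(O(60, 77) + 15316) = √(94 + 15316) = √15410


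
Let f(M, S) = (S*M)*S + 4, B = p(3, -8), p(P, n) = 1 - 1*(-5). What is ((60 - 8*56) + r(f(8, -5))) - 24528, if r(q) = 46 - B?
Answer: -24876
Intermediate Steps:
p(P, n) = 6 (p(P, n) = 1 + 5 = 6)
B = 6
f(M, S) = 4 + M*S² (f(M, S) = (M*S)*S + 4 = M*S² + 4 = 4 + M*S²)
r(q) = 40 (r(q) = 46 - 1*6 = 46 - 6 = 40)
((60 - 8*56) + r(f(8, -5))) - 24528 = ((60 - 8*56) + 40) - 24528 = ((60 - 448) + 40) - 24528 = (-388 + 40) - 24528 = -348 - 24528 = -24876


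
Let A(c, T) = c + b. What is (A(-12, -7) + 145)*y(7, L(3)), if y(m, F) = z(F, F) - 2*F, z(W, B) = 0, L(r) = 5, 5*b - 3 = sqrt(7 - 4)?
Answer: -1336 - 2*sqrt(3) ≈ -1339.5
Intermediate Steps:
b = 3/5 + sqrt(3)/5 (b = 3/5 + sqrt(7 - 4)/5 = 3/5 + sqrt(3)/5 ≈ 0.94641)
y(m, F) = -2*F (y(m, F) = 0 - 2*F = -2*F)
A(c, T) = 3/5 + c + sqrt(3)/5 (A(c, T) = c + (3/5 + sqrt(3)/5) = 3/5 + c + sqrt(3)/5)
(A(-12, -7) + 145)*y(7, L(3)) = ((3/5 - 12 + sqrt(3)/5) + 145)*(-2*5) = ((-57/5 + sqrt(3)/5) + 145)*(-10) = (668/5 + sqrt(3)/5)*(-10) = -1336 - 2*sqrt(3)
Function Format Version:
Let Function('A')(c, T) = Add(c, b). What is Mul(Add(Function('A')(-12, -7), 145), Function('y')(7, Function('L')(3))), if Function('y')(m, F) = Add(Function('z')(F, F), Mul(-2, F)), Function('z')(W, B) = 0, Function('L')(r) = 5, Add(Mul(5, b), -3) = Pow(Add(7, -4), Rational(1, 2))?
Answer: Add(-1336, Mul(-2, Pow(3, Rational(1, 2)))) ≈ -1339.5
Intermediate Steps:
b = Add(Rational(3, 5), Mul(Rational(1, 5), Pow(3, Rational(1, 2)))) (b = Add(Rational(3, 5), Mul(Rational(1, 5), Pow(Add(7, -4), Rational(1, 2)))) = Add(Rational(3, 5), Mul(Rational(1, 5), Pow(3, Rational(1, 2)))) ≈ 0.94641)
Function('y')(m, F) = Mul(-2, F) (Function('y')(m, F) = Add(0, Mul(-2, F)) = Mul(-2, F))
Function('A')(c, T) = Add(Rational(3, 5), c, Mul(Rational(1, 5), Pow(3, Rational(1, 2)))) (Function('A')(c, T) = Add(c, Add(Rational(3, 5), Mul(Rational(1, 5), Pow(3, Rational(1, 2))))) = Add(Rational(3, 5), c, Mul(Rational(1, 5), Pow(3, Rational(1, 2)))))
Mul(Add(Function('A')(-12, -7), 145), Function('y')(7, Function('L')(3))) = Mul(Add(Add(Rational(3, 5), -12, Mul(Rational(1, 5), Pow(3, Rational(1, 2)))), 145), Mul(-2, 5)) = Mul(Add(Add(Rational(-57, 5), Mul(Rational(1, 5), Pow(3, Rational(1, 2)))), 145), -10) = Mul(Add(Rational(668, 5), Mul(Rational(1, 5), Pow(3, Rational(1, 2)))), -10) = Add(-1336, Mul(-2, Pow(3, Rational(1, 2))))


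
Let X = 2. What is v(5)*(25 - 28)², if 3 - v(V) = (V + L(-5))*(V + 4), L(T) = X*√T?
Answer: -378 - 162*I*√5 ≈ -378.0 - 362.24*I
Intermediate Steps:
L(T) = 2*√T
v(V) = 3 - (4 + V)*(V + 2*I*√5) (v(V) = 3 - (V + 2*√(-5))*(V + 4) = 3 - (V + 2*(I*√5))*(4 + V) = 3 - (V + 2*I*√5)*(4 + V) = 3 - (4 + V)*(V + 2*I*√5))
v(5)*(25 - 28)² = (3 - 1*5² - 4*5 - 8*I*√5 - 2*I*5*√5)*(25 - 28)² = (3 - 1*25 - 20 - 8*I*√5 - 10*I*√5)*(-3)² = (3 - 25 - 20 - 8*I*√5 - 10*I*√5)*9 = (-42 - 18*I*√5)*9 = -378 - 162*I*√5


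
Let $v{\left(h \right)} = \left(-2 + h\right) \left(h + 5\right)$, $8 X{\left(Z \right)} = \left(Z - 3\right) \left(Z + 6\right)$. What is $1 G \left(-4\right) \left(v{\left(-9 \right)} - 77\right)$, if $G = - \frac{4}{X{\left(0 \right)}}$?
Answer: $\frac{704}{3} \approx 234.67$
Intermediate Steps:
$X{\left(Z \right)} = \frac{\left(-3 + Z\right) \left(6 + Z\right)}{8}$ ($X{\left(Z \right)} = \frac{\left(Z - 3\right) \left(Z + 6\right)}{8} = \frac{\left(-3 + Z\right) \left(6 + Z\right)}{8}$)
$v{\left(h \right)} = \left(-2 + h\right) \left(5 + h\right)$
$G = \frac{16}{9}$ ($G = - \frac{4}{- \frac{9}{4} + \frac{0^{2}}{8} + \frac{3}{8} \cdot 0} = - \frac{4}{- \frac{9}{4} + \frac{1}{8} \cdot 0 + 0} = - \frac{4}{- \frac{9}{4} + 0 + 0} = - \frac{4}{- \frac{9}{4}} = \left(-4\right) \left(- \frac{4}{9}\right) = \frac{16}{9} \approx 1.7778$)
$1 G \left(-4\right) \left(v{\left(-9 \right)} - 77\right) = 1 \cdot \frac{16}{9} \left(-4\right) \left(\left(-10 + \left(-9\right)^{2} + 3 \left(-9\right)\right) - 77\right) = \frac{16}{9} \left(-4\right) \left(\left(-10 + 81 - 27\right) - 77\right) = - \frac{64 \left(44 - 77\right)}{9} = \left(- \frac{64}{9}\right) \left(-33\right) = \frac{704}{3}$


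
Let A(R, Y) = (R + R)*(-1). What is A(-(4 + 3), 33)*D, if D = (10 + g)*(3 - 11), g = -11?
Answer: 112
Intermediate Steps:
D = 8 (D = (10 - 11)*(3 - 11) = -1*(-8) = 8)
A(R, Y) = -2*R (A(R, Y) = (2*R)*(-1) = -2*R)
A(-(4 + 3), 33)*D = -(-2)*(4 + 3)*8 = -(-2)*7*8 = -2*(-7)*8 = 14*8 = 112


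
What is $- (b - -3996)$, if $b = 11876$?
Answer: $-15872$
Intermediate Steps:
$- (b - -3996) = - (11876 - -3996) = - (11876 + 3996) = \left(-1\right) 15872 = -15872$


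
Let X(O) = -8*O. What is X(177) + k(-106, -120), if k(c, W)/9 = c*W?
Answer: 113064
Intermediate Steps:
k(c, W) = 9*W*c (k(c, W) = 9*(c*W) = 9*(W*c) = 9*W*c)
X(177) + k(-106, -120) = -8*177 + 9*(-120)*(-106) = -1416 + 114480 = 113064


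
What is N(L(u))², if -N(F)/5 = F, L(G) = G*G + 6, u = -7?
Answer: 75625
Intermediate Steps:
L(G) = 6 + G² (L(G) = G² + 6 = 6 + G²)
N(F) = -5*F
N(L(u))² = (-5*(6 + (-7)²))² = (-5*(6 + 49))² = (-5*55)² = (-275)² = 75625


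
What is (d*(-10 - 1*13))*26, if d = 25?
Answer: -14950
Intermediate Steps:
(d*(-10 - 1*13))*26 = (25*(-10 - 1*13))*26 = (25*(-10 - 13))*26 = (25*(-23))*26 = -575*26 = -14950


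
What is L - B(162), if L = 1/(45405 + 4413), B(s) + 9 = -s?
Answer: 8518879/49818 ≈ 171.00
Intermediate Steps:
B(s) = -9 - s
L = 1/49818 ≈ 2.0073e-5
L - B(162) = 1/49818 - (-9 - 1*162) = 1/49818 - (-9 - 162) = 1/49818 - 1*(-171) = 1/49818 + 171 = 8518879/49818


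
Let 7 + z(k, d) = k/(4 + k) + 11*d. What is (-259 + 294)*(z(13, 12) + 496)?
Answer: 369950/17 ≈ 21762.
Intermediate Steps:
z(k, d) = -7 + 11*d + k/(4 + k) (z(k, d) = -7 + (k/(4 + k) + 11*d) = -7 + (11*d + k/(4 + k)) = -7 + 11*d + k/(4 + k))
(-259 + 294)*(z(13, 12) + 496) = (-259 + 294)*((-28 - 6*13 + 44*12 + 11*12*13)/(4 + 13) + 496) = 35*((-28 - 78 + 528 + 1716)/17 + 496) = 35*((1/17)*2138 + 496) = 35*(2138/17 + 496) = 35*(10570/17) = 369950/17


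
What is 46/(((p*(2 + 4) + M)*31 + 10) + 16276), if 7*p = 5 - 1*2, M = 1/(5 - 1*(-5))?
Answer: 3220/1145817 ≈ 0.0028102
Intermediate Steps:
M = ⅒ (M = 1/(5 + 5) = 1/10 = ⅒ ≈ 0.10000)
p = 3/7 (p = (5 - 1*2)/7 = (5 - 2)/7 = (⅐)*3 = 3/7 ≈ 0.42857)
46/(((p*(2 + 4) + M)*31 + 10) + 16276) = 46/(((3*(2 + 4)/7 + ⅒)*31 + 10) + 16276) = 46/((((3/7)*6 + ⅒)*31 + 10) + 16276) = 46/(((18/7 + ⅒)*31 + 10) + 16276) = 46/(((187/70)*31 + 10) + 16276) = 46/((5797/70 + 10) + 16276) = 46/(6497/70 + 16276) = 46/(1145817/70) = 46*(70/1145817) = 3220/1145817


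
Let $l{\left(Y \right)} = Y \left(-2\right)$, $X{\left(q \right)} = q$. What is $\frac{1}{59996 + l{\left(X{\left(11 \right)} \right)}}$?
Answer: $\frac{1}{59974} \approx 1.6674 \cdot 10^{-5}$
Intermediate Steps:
$l{\left(Y \right)} = - 2 Y$
$\frac{1}{59996 + l{\left(X{\left(11 \right)} \right)}} = \frac{1}{59996 - 22} = \frac{1}{59974}$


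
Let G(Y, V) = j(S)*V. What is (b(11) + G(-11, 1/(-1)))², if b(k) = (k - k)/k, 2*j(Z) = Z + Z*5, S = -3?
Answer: 81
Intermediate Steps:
j(Z) = 3*Z (j(Z) = (Z + Z*5)/2 = (Z + 5*Z)/2 = (6*Z)/2 = 3*Z)
b(k) = 0 (b(k) = 0/k = 0)
G(Y, V) = -9*V (G(Y, V) = (3*(-3))*V = -9*V)
(b(11) + G(-11, 1/(-1)))² = (0 - 9/(-1))² = (0 - 9*(-1))² = (0 + 9)² = 9² = 81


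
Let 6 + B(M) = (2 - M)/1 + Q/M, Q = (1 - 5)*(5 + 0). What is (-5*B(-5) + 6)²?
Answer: 361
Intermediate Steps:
Q = -20 (Q = -4*5 = -20)
B(M) = -4 - M - 20/M (B(M) = -6 + ((2 - M)/1 - 20/M) = -6 + ((2 - M)*1 - 20/M) = -6 + ((2 - M) - 20/M) = -6 + (2 - M - 20/M) = -4 - M - 20/M)
(-5*B(-5) + 6)² = (-5*(-4 - 1*(-5) - 20/(-5)) + 6)² = (-5*(-4 + 5 - 20*(-⅕)) + 6)² = (-5*(-4 + 5 + 4) + 6)² = (-5*5 + 6)² = (-25 + 6)² = (-19)² = 361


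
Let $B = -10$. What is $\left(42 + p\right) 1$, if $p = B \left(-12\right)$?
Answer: $162$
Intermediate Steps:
$p = 120$ ($p = \left(-10\right) \left(-12\right) = 120$)
$\left(42 + p\right) 1 = \left(42 + 120\right) 1 = 162 \cdot 1 = 162$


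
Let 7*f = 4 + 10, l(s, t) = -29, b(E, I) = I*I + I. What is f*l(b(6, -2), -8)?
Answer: -58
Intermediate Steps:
b(E, I) = I + I² (b(E, I) = I² + I = I + I²)
f = 2 (f = (4 + 10)/7 = (⅐)*14 = 2)
f*l(b(6, -2), -8) = 2*(-29) = -58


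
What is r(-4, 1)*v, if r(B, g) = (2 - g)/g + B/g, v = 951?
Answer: -2853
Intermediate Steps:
r(B, g) = B/g + (2 - g)/g (r(B, g) = (2 - g)/g + B/g = B/g + (2 - g)/g)
r(-4, 1)*v = ((2 - 4 - 1*1)/1)*951 = (1*(2 - 4 - 1))*951 = (1*(-3))*951 = -3*951 = -2853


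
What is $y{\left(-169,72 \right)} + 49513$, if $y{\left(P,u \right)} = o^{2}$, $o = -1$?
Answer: $49514$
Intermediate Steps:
$y{\left(P,u \right)} = 1$ ($y{\left(P,u \right)} = \left(-1\right)^{2} = 1$)
$y{\left(-169,72 \right)} + 49513 = 1 + 49513 = 49514$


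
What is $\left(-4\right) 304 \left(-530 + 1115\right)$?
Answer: $-711360$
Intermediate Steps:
$\left(-4\right) 304 \left(-530 + 1115\right) = \left(-1216\right) 585 = -711360$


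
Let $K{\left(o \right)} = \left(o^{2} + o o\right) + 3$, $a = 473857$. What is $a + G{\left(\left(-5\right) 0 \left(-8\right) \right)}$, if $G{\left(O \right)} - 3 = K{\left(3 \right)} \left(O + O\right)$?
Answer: $473860$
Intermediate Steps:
$K{\left(o \right)} = 3 + 2 o^{2}$ ($K{\left(o \right)} = \left(o^{2} + o^{2}\right) + 3 = 2 o^{2} + 3 = 3 + 2 o^{2}$)
$G{\left(O \right)} = 3 + 42 O$ ($G{\left(O \right)} = 3 + \left(3 + 2 \cdot 3^{2}\right) \left(O + O\right) = 3 + \left(3 + 2 \cdot 9\right) 2 O = 3 + \left(3 + 18\right) 2 O = 3 + 21 \cdot 2 O = 3 + 42 O$)
$a + G{\left(\left(-5\right) 0 \left(-8\right) \right)} = 473857 + \left(3 + 42 \left(-5\right) 0 \left(-8\right)\right) = 473857 + \left(3 + 42 \cdot 0 \left(-8\right)\right) = 473857 + \left(3 + 42 \cdot 0\right) = 473857 + \left(3 + 0\right) = 473857 + 3 = 473860$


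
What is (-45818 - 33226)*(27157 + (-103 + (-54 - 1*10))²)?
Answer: -4351056024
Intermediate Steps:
(-45818 - 33226)*(27157 + (-103 + (-54 - 1*10))²) = -79044*(27157 + (-103 + (-54 - 10))²) = -79044*(27157 + (-103 - 64)²) = -79044*(27157 + (-167)²) = -79044*(27157 + 27889) = -79044*55046 = -4351056024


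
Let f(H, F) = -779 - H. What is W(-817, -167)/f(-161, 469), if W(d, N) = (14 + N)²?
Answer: -7803/206 ≈ -37.879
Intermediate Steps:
W(-817, -167)/f(-161, 469) = (14 - 167)²/(-779 - 1*(-161)) = (-153)²/(-779 + 161) = 23409/(-618) = 23409*(-1/618) = -7803/206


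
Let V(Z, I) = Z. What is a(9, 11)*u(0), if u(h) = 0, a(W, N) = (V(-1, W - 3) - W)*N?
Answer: 0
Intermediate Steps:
a(W, N) = N*(-1 - W) (a(W, N) = (-1 - W)*N = N*(-1 - W))
a(9, 11)*u(0) = -1*11*(1 + 9)*0 = -1*11*10*0 = -110*0 = 0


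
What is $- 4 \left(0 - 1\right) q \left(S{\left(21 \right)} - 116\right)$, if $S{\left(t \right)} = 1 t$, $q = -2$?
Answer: $760$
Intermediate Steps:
$S{\left(t \right)} = t$
$- 4 \left(0 - 1\right) q \left(S{\left(21 \right)} - 116\right) = - 4 \left(0 - 1\right) \left(-2\right) \left(21 - 116\right) = \left(-4\right) \left(-1\right) \left(-2\right) \left(-95\right) = 4 \left(-2\right) \left(-95\right) = \left(-8\right) \left(-95\right) = 760$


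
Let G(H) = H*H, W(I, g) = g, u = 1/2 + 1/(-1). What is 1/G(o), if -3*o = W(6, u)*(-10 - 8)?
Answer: ⅑ ≈ 0.11111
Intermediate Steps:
u = -½ (u = 1*(½) + 1*(-1) = ½ - 1 = -½ ≈ -0.50000)
o = -3 (o = -(-1)*(-10 - 8)/6 = -(-1)*(-18)/6 = -⅓*9 = -3)
G(H) = H²
1/G(o) = 1/((-3)²) = 1/9 = ⅑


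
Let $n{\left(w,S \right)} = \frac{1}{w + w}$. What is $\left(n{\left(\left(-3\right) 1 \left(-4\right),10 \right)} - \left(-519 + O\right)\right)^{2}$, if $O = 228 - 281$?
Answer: $\frac{188485441}{576} \approx 3.2723 \cdot 10^{5}$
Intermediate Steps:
$O = -53$
$n{\left(w,S \right)} = \frac{1}{2 w}$
$\left(n{\left(\left(-3\right) 1 \left(-4\right),10 \right)} - \left(-519 + O\right)\right)^{2} = \left(\frac{1}{2 \left(-3\right) 1 \left(-4\right)} + \left(\left(363 + 156\right) - -53\right)\right)^{2} = \left(\frac{1}{2 \left(\left(-3\right) \left(-4\right)\right)} + \left(519 + 53\right)\right)^{2} = \left(\frac{1}{2 \cdot 12} + 572\right)^{2} = \left(\frac{1}{2} \cdot \frac{1}{12} + 572\right)^{2} = \left(\frac{1}{24} + 572\right)^{2} = \left(\frac{13729}{24}\right)^{2} = \frac{188485441}{576}$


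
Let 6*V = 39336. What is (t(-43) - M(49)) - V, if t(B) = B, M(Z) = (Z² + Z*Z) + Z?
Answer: -11450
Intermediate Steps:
V = 6556 (V = (⅙)*39336 = 6556)
M(Z) = Z + 2*Z² (M(Z) = (Z² + Z²) + Z = 2*Z² + Z = Z + 2*Z²)
(t(-43) - M(49)) - V = (-43 - 49*(1 + 2*49)) - 1*6556 = (-43 - 49*(1 + 98)) - 6556 = (-43 - 49*99) - 6556 = (-43 - 1*4851) - 6556 = (-43 - 4851) - 6556 = -4894 - 6556 = -11450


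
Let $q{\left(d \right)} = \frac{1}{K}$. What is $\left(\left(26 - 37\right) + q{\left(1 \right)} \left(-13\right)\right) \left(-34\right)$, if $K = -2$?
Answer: $153$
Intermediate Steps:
$q{\left(d \right)} = - \frac{1}{2}$ ($q{\left(d \right)} = \frac{1}{-2} = - \frac{1}{2}$)
$\left(\left(26 - 37\right) + q{\left(1 \right)} \left(-13\right)\right) \left(-34\right) = \left(\left(26 - 37\right) - - \frac{13}{2}\right) \left(-34\right) = \left(-11 + \frac{13}{2}\right) \left(-34\right) = \left(- \frac{9}{2}\right) \left(-34\right) = 153$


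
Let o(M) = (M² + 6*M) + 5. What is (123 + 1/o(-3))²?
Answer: 241081/16 ≈ 15068.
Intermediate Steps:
o(M) = 5 + M² + 6*M
(123 + 1/o(-3))² = (123 + 1/(5 + (-3)² + 6*(-3)))² = (123 + 1/(5 + 9 - 18))² = (123 + 1/(-4))² = (123 - ¼)² = (491/4)² = 241081/16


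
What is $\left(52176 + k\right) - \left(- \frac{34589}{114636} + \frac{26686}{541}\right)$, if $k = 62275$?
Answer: $\frac{7094990352629}{62018076} \approx 1.144 \cdot 10^{5}$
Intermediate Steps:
$\left(52176 + k\right) - \left(- \frac{34589}{114636} + \frac{26686}{541}\right) = \left(52176 + 62275\right) - \left(- \frac{34589}{114636} + \frac{26686}{541}\right) = 114451 - \frac{3040463647}{62018076} = \frac{7094990352629}{62018076}$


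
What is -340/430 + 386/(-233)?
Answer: -24520/10019 ≈ -2.4473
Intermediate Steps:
-340/430 + 386/(-233) = -340*1/430 + 386*(-1/233) = -34/43 - 386/233 = -24520/10019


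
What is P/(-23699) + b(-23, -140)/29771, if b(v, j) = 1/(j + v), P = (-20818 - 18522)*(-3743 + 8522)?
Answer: 912330960640081/115003497427 ≈ 7933.1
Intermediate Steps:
P = -188005860 (P = -39340*4779 = -188005860)
P/(-23699) + b(-23, -140)/29771 = -188005860/(-23699) + 1/(-140 - 23*29771) = -188005860*(-1/23699) + (1/29771)/(-163) = 188005860/23699 - 1/163*1/29771 = 188005860/23699 - 1/4852673 = 912330960640081/115003497427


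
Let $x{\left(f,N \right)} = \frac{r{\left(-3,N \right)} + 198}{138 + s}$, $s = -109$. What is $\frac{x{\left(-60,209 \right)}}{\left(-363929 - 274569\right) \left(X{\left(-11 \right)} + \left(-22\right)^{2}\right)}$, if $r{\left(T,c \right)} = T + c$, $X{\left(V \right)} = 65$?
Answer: $- \frac{202}{5082763329} \approx -3.9742 \cdot 10^{-8}$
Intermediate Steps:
$x{\left(f,N \right)} = \frac{195}{29} + \frac{N}{29}$ ($x{\left(f,N \right)} = \frac{\left(-3 + N\right) + 198}{138 - 109} = \frac{195 + N}{29} = \left(195 + N\right) \frac{1}{29} = \frac{195}{29} + \frac{N}{29}$)
$\frac{x{\left(-60,209 \right)}}{\left(-363929 - 274569\right) \left(X{\left(-11 \right)} + \left(-22\right)^{2}\right)} = \frac{\frac{195}{29} + \frac{1}{29} \cdot 209}{\left(-363929 - 274569\right) \left(65 + \left(-22\right)^{2}\right)} = \frac{\frac{195}{29} + \frac{209}{29}}{\left(-638498\right) \left(65 + 484\right)} = \frac{404}{29 \left(\left(-638498\right) 549\right)} = \frac{404}{29 \left(-350535402\right)} = \frac{404}{29} \left(- \frac{1}{350535402}\right) = - \frac{202}{5082763329}$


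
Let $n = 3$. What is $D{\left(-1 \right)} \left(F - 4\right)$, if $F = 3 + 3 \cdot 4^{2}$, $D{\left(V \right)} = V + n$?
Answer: $94$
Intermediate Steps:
$D{\left(V \right)} = 3 + V$ ($D{\left(V \right)} = V + 3 = 3 + V$)
$F = 51$ ($F = 3 + 3 \cdot 16 = 3 + 48 = 51$)
$D{\left(-1 \right)} \left(F - 4\right) = \left(3 - 1\right) \left(51 - 4\right) = 2 \cdot 47 = 94$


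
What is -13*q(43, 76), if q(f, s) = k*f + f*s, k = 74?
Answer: -83850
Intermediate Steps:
q(f, s) = 74*f + f*s
-13*q(43, 76) = -559*(74 + 76) = -559*150 = -13*6450 = -83850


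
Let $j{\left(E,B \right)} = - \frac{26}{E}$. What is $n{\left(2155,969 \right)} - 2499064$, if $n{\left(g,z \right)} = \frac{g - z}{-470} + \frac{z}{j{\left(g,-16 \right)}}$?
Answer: $- \frac{15760022283}{6110} \approx -2.5794 \cdot 10^{6}$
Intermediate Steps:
$n{\left(g,z \right)} = - \frac{g}{470} + \frac{z}{470} - \frac{g z}{26}$ ($n{\left(g,z \right)} = \frac{g - z}{-470} + \frac{z}{\left(-26\right) \frac{1}{g}} = \left(g - z\right) \left(- \frac{1}{470}\right) + z \left(- \frac{g}{26}\right) = \left(- \frac{g}{470} + \frac{z}{470}\right) - \frac{g z}{26} = - \frac{g}{470} + \frac{z}{470} - \frac{g z}{26}$)
$n{\left(2155,969 \right)} - 2499064 = \left(\left(- \frac{1}{470}\right) 2155 + \frac{1}{470} \cdot 969 - \frac{2155}{26} \cdot 969\right) - 2499064 = \left(- \frac{431}{94} + \frac{969}{470} - \frac{2088195}{26}\right) - 2499064 = - \frac{490741243}{6110} - 2499064 = - \frac{15760022283}{6110}$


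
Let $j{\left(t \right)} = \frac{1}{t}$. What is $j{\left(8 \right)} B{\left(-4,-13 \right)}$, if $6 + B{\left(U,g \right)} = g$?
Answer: $- \frac{19}{8} \approx -2.375$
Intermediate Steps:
$B{\left(U,g \right)} = -6 + g$
$j{\left(8 \right)} B{\left(-4,-13 \right)} = \frac{-6 - 13}{8} = \frac{1}{8} \left(-19\right) = - \frac{19}{8}$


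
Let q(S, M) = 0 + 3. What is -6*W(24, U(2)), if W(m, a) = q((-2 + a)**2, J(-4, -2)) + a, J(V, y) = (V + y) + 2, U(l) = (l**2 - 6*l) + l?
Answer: 18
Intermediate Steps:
U(l) = l**2 - 5*l
J(V, y) = 2 + V + y
q(S, M) = 3
W(m, a) = 3 + a
-6*W(24, U(2)) = -6*(3 + 2*(-5 + 2)) = -6*(3 + 2*(-3)) = -6*(3 - 6) = -6*(-3) = 18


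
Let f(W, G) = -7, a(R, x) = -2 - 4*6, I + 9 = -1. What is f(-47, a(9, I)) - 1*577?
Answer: -584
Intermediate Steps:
I = -10 (I = -9 - 1 = -10)
a(R, x) = -26 (a(R, x) = -2 - 24 = -26)
f(-47, a(9, I)) - 1*577 = -7 - 1*577 = -7 - 577 = -584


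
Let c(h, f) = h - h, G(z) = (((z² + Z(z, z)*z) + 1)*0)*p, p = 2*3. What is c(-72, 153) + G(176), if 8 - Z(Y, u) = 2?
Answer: 0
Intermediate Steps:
Z(Y, u) = 6 (Z(Y, u) = 8 - 1*2 = 8 - 2 = 6)
p = 6
G(z) = 0 (G(z) = (((z² + 6*z) + 1)*0)*6 = ((1 + z² + 6*z)*0)*6 = 0*6 = 0)
c(h, f) = 0
c(-72, 153) + G(176) = 0 + 0 = 0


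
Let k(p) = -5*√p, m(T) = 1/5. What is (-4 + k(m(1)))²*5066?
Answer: 106386 + 40528*√5 ≈ 1.9701e+5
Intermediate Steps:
m(T) = ⅕
(-4 + k(m(1)))²*5066 = (-4 - √5)²*5066 = 5066*(-4 - √5)²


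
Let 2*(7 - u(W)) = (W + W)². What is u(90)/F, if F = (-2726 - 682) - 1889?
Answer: 16193/5297 ≈ 3.0570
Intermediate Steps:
F = -5297 (F = -3408 - 1889 = -5297)
u(W) = 7 - 2*W² (u(W) = 7 - (W + W)²/2 = 7 - 4*W²/2 = 7 - 2*W²)
u(90)/F = (7 - 2*90²)/(-5297) = (7 - 2*8100)*(-1/5297) = (7 - 16200)*(-1/5297) = -16193*(-1/5297) = 16193/5297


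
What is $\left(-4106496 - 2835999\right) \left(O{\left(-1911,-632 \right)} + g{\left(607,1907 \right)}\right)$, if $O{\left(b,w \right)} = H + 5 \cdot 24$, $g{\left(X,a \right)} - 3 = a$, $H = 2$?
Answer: $-14107149840$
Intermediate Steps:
$g{\left(X,a \right)} = 3 + a$
$O{\left(b,w \right)} = 122$ ($O{\left(b,w \right)} = 2 + 5 \cdot 24 = 2 + 120 = 122$)
$\left(-4106496 - 2835999\right) \left(O{\left(-1911,-632 \right)} + g{\left(607,1907 \right)}\right) = \left(-4106496 - 2835999\right) \left(122 + \left(3 + 1907\right)\right) = - 6942495 \left(122 + 1910\right) = \left(-6942495\right) 2032 = -14107149840$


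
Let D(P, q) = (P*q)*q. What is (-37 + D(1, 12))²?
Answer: 11449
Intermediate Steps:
D(P, q) = P*q²
(-37 + D(1, 12))² = (-37 + 1*12²)² = (-37 + 1*144)² = (-37 + 144)² = 107² = 11449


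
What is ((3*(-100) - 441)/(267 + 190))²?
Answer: 549081/208849 ≈ 2.6291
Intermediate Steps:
((3*(-100) - 441)/(267 + 190))² = ((-300 - 441)/457)² = (-741*1/457)² = (-741/457)² = 549081/208849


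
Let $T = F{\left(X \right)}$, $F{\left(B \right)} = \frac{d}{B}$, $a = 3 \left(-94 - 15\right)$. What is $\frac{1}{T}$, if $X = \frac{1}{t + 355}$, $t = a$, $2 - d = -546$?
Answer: $\frac{1}{15344} \approx 6.5172 \cdot 10^{-5}$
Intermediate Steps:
$d = 548$ ($d = 2 - -546 = 2 + 546 = 548$)
$a = -327$ ($a = 3 \left(-94 - 15\right) = 3 \left(-109\right) = -327$)
$t = -327$
$X = \frac{1}{28}$ ($X = \frac{1}{-327 + 355} = \frac{1}{28} \approx 0.035714$)
$F{\left(B \right)} = \frac{548}{B}$
$T = 15344$ ($T = 548 \frac{1}{\frac{1}{28}} = 548 \cdot 28 = 15344$)
$\frac{1}{T} = \frac{1}{15344}$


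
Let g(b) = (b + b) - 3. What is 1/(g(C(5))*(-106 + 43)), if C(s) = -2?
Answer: 1/441 ≈ 0.0022676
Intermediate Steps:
g(b) = -3 + 2*b (g(b) = 2*b - 3 = -3 + 2*b)
1/(g(C(5))*(-106 + 43)) = 1/((-3 + 2*(-2))*(-106 + 43)) = 1/((-3 - 4)*(-63)) = 1/(-7*(-63)) = 1/441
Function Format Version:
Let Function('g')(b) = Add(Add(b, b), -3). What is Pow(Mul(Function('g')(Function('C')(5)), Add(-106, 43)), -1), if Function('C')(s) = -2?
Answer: Rational(1, 441) ≈ 0.0022676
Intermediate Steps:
Function('g')(b) = Add(-3, Mul(2, b)) (Function('g')(b) = Add(Mul(2, b), -3) = Add(-3, Mul(2, b)))
Pow(Mul(Function('g')(Function('C')(5)), Add(-106, 43)), -1) = Pow(Mul(Add(-3, Mul(2, -2)), Add(-106, 43)), -1) = Pow(Mul(Add(-3, -4), -63), -1) = Pow(Mul(-7, -63), -1) = Pow(441, -1) = Rational(1, 441)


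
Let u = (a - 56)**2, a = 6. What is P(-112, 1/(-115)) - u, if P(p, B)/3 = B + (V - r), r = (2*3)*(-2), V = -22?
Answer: -290953/115 ≈ -2530.0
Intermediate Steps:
r = -12 (r = 6*(-2) = -12)
u = 2500 (u = (6 - 56)**2 = (-50)**2 = 2500)
P(p, B) = -30 + 3*B (P(p, B) = 3*(B + (-22 - 1*(-12))) = 3*(B + (-22 + 12)) = 3*(B - 10) = 3*(-10 + B) = -30 + 3*B)
P(-112, 1/(-115)) - u = (-30 + 3/(-115)) - 1*2500 = (-30 + 3*(-1/115)) - 2500 = (-30 - 3/115) - 2500 = -3453/115 - 2500 = -290953/115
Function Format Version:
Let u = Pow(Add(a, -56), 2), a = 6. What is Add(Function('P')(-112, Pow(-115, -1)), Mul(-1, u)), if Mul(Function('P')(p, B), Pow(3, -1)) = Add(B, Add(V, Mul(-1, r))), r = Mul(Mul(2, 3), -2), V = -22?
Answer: Rational(-290953, 115) ≈ -2530.0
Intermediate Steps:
r = -12 (r = Mul(6, -2) = -12)
u = 2500 (u = Pow(Add(6, -56), 2) = Pow(-50, 2) = 2500)
Function('P')(p, B) = Add(-30, Mul(3, B)) (Function('P')(p, B) = Mul(3, Add(B, Add(-22, Mul(-1, -12)))) = Mul(3, Add(B, Add(-22, 12))) = Mul(3, Add(B, -10)) = Mul(3, Add(-10, B)) = Add(-30, Mul(3, B)))
Add(Function('P')(-112, Pow(-115, -1)), Mul(-1, u)) = Add(Add(-30, Mul(3, Pow(-115, -1))), Mul(-1, 2500)) = Add(Add(-30, Mul(3, Rational(-1, 115))), -2500) = Add(Add(-30, Rational(-3, 115)), -2500) = Add(Rational(-3453, 115), -2500) = Rational(-290953, 115)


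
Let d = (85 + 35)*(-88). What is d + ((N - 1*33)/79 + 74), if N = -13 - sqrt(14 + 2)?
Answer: -828444/79 ≈ -10487.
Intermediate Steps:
d = -10560 (d = 120*(-88) = -10560)
N = -17 (N = -13 - sqrt(16) = -13 - 1*4 = -13 - 4 = -17)
d + ((N - 1*33)/79 + 74) = -10560 + ((-17 - 1*33)/79 + 74) = -10560 + ((-17 - 33)*(1/79) + 74) = -10560 + (-50*1/79 + 74) = -10560 + (-50/79 + 74) = -10560 + 5796/79 = -828444/79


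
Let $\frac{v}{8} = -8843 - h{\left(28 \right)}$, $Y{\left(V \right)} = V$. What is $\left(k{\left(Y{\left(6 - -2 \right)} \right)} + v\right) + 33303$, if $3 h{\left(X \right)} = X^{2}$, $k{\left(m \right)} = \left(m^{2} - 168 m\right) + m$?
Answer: $- \frac{122411}{3} \approx -40804.0$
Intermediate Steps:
$k{\left(m \right)} = m^{2} - 167 m$
$h{\left(X \right)} = \frac{X^{2}}{3}$
$v = - \frac{218504}{3}$ ($v = 8 \left(-8843 - \frac{28^{2}}{3}\right) = 8 \left(-8843 - \frac{1}{3} \cdot 784\right) = 8 \left(-8843 - \frac{784}{3}\right) = 8 \left(- \frac{27313}{3}\right) = - \frac{218504}{3} \approx -72835.0$)
$\left(k{\left(Y{\left(6 - -2 \right)} \right)} + v\right) + 33303 = \left(\left(6 - -2\right) \left(-167 + \left(6 - -2\right)\right) - \frac{218504}{3}\right) + 33303 = \left(\left(6 + 2\right) \left(-167 + \left(6 + 2\right)\right) - \frac{218504}{3}\right) + 33303 = \left(8 \left(-167 + 8\right) - \frac{218504}{3}\right) + 33303 = \left(8 \left(-159\right) - \frac{218504}{3}\right) + 33303 = \left(-1272 - \frac{218504}{3}\right) + 33303 = - \frac{222320}{3} + 33303 = - \frac{122411}{3}$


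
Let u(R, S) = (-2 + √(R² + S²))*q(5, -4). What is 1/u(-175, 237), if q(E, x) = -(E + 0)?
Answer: -1/216975 - √86794/433950 ≈ -0.00068351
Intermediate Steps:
q(E, x) = -E
u(R, S) = 10 - 5*√(R² + S²) (u(R, S) = (-2 + √(R² + S²))*(-1*5) = (-2 + √(R² + S²))*(-5) = 10 - 5*√(R² + S²))
1/u(-175, 237) = 1/(10 - 5*√((-175)² + 237²)) = 1/(10 - 5*√(30625 + 56169)) = 1/(10 - 5*√86794)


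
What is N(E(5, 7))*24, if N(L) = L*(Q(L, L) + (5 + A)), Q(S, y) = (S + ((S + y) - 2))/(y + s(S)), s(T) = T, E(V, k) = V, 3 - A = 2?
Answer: 876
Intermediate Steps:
A = 1 (A = 3 - 1*2 = 3 - 2 = 1)
Q(S, y) = (-2 + y + 2*S)/(S + y) (Q(S, y) = (S + ((S + y) - 2))/(y + S) = (S + (-2 + S + y))/(S + y) = (-2 + y + 2*S)/(S + y))
N(L) = L*(6 + (-2 + 3*L)/(2*L)) (N(L) = L*((-2 + L + 2*L)/(L + L) + (5 + 1)) = L*((-2 + 3*L)/((2*L)) + 6) = L*((1/(2*L))*(-2 + 3*L) + 6) = L*((-2 + 3*L)/(2*L) + 6) = L*(6 + (-2 + 3*L)/(2*L)))
N(E(5, 7))*24 = (-1 + (15/2)*5)*24 = (-1 + 75/2)*24 = (73/2)*24 = 876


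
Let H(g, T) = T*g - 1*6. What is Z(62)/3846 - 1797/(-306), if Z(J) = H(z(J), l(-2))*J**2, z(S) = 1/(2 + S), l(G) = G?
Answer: -27123/174352 ≈ -0.15556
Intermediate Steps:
H(g, T) = -6 + T*g (H(g, T) = T*g - 6 = -6 + T*g)
Z(J) = J**2*(-6 - 2/(2 + J)) (Z(J) = (-6 - 2/(2 + J))*J**2 = J**2*(-6 - 2/(2 + J)))
Z(62)/3846 - 1797/(-306) = (62**2*(-14 - 6*62)/(2 + 62))/3846 - 1797/(-306) = (3844*(-14 - 372)/64)*(1/3846) - 1797*(-1/306) = (3844*(1/64)*(-386))*(1/3846) + 599/102 = -185473/8*1/3846 + 599/102 = -185473/30768 + 599/102 = -27123/174352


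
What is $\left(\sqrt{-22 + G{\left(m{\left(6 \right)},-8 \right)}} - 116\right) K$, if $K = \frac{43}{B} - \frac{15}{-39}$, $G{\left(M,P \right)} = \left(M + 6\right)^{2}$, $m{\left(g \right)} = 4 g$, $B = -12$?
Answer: $\frac{14471}{39} - \frac{499 \sqrt{878}}{156} \approx 276.27$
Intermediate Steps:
$G{\left(M,P \right)} = \left(6 + M\right)^{2}$
$K = - \frac{499}{156}$ ($K = \frac{43}{-12} - \frac{15}{-39} = 43 \left(- \frac{1}{12}\right) - - \frac{5}{13} = - \frac{43}{12} + \frac{5}{13} = - \frac{499}{156} \approx -3.1987$)
$\left(\sqrt{-22 + G{\left(m{\left(6 \right)},-8 \right)}} - 116\right) K = \left(\sqrt{-22 + \left(6 + 4 \cdot 6\right)^{2}} - 116\right) \left(- \frac{499}{156}\right) = \left(\sqrt{-22 + \left(6 + 24\right)^{2}} - 116\right) \left(- \frac{499}{156}\right) = \left(\sqrt{-22 + 30^{2}} - 116\right) \left(- \frac{499}{156}\right) = \left(\sqrt{-22 + 900} - 116\right) \left(- \frac{499}{156}\right) = \left(\sqrt{878} - 116\right) \left(- \frac{499}{156}\right) = \left(-116 + \sqrt{878}\right) \left(- \frac{499}{156}\right) = \frac{14471}{39} - \frac{499 \sqrt{878}}{156}$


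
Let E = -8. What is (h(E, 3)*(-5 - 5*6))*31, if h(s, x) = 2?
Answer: -2170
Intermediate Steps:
(h(E, 3)*(-5 - 5*6))*31 = (2*(-5 - 5*6))*31 = (2*(-5 - 30))*31 = (2*(-35))*31 = -70*31 = -2170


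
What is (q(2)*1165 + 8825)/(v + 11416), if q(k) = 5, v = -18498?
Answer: -7325/3541 ≈ -2.0686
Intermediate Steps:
(q(2)*1165 + 8825)/(v + 11416) = (5*1165 + 8825)/(-18498 + 11416) = (5825 + 8825)/(-7082) = 14650*(-1/7082) = -7325/3541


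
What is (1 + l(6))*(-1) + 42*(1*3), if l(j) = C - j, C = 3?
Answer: 128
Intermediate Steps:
l(j) = 3 - j
(1 + l(6))*(-1) + 42*(1*3) = (1 + (3 - 1*6))*(-1) + 42*(1*3) = (1 + (3 - 6))*(-1) + 42*3 = (1 - 3)*(-1) + 126 = -2*(-1) + 126 = 2 + 126 = 128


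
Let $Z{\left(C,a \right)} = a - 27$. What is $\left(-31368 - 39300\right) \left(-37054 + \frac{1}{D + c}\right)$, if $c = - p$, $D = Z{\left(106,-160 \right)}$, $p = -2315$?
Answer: $\frac{1393059044637}{532} \approx 2.6185 \cdot 10^{9}$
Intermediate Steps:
$Z{\left(C,a \right)} = -27 + a$
$D = -187$ ($D = -27 - 160 = -187$)
$c = 2315$ ($c = \left(-1\right) \left(-2315\right) = 2315$)
$\left(-31368 - 39300\right) \left(-37054 + \frac{1}{D + c}\right) = \left(-31368 - 39300\right) \left(-37054 + \frac{1}{-187 + 2315}\right) = - 70668 \left(-37054 + \frac{1}{2128}\right) = \left(-70668\right) \left(- \frac{78850911}{2128}\right) = \frac{1393059044637}{532}$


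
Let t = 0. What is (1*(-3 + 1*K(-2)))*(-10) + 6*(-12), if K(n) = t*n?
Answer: -42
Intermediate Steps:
K(n) = 0 (K(n) = 0*n = 0)
(1*(-3 + 1*K(-2)))*(-10) + 6*(-12) = (1*(-3 + 1*0))*(-10) + 6*(-12) = (1*(-3 + 0))*(-10) - 72 = (1*(-3))*(-10) - 72 = -3*(-10) - 72 = 30 - 72 = -42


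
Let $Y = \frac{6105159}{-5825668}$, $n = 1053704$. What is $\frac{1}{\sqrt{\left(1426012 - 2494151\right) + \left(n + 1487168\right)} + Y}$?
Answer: $\frac{3951847713468}{5553575070564443879} + \frac{33938407646224 \sqrt{163637}}{16660725211693331637} \approx 0.00082473$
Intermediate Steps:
$Y = - \frac{6105159}{5825668}$ ($Y = 6105159 \left(- \frac{1}{5825668}\right) = - \frac{6105159}{5825668} \approx -1.048$)
$\frac{1}{\sqrt{\left(1426012 - 2494151\right) + \left(n + 1487168\right)} + Y} = \frac{1}{\sqrt{\left(1426012 - 2494151\right) + \left(1053704 + 1487168\right)} - \frac{6105159}{5825668}} = \frac{1}{\sqrt{-1068139 + 2540872} - \frac{6105159}{5825668}} = \frac{1}{\sqrt{1472733} - \frac{6105159}{5825668}} = \frac{1}{3 \sqrt{163637} - \frac{6105159}{5825668}} = \frac{1}{- \frac{6105159}{5825668} + 3 \sqrt{163637}}$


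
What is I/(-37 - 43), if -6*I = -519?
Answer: -173/160 ≈ -1.0812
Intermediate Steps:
I = 173/2 (I = -⅙*(-519) = 173/2 ≈ 86.500)
I/(-37 - 43) = 173/(2*(-37 - 43)) = (173/2)/(-80) = (173/2)*(-1/80) = -173/160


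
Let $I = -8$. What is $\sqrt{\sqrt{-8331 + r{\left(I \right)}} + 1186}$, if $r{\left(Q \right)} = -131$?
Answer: $\sqrt{1186 + i \sqrt{8462}} \approx 34.464 + 1.3346 i$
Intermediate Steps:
$\sqrt{\sqrt{-8331 + r{\left(I \right)}} + 1186} = \sqrt{\sqrt{-8331 - 131} + 1186} = \sqrt{\sqrt{-8462} + 1186} = \sqrt{i \sqrt{8462} + 1186} = \sqrt{1186 + i \sqrt{8462}}$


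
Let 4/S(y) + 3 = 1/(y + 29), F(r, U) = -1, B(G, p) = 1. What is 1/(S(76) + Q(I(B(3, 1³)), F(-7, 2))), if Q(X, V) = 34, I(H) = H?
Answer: 157/5128 ≈ 0.030616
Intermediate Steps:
S(y) = 4/(-3 + 1/(29 + y)) (S(y) = 4/(-3 + 1/(y + 29)) = 4/(-3 + 1/(29 + y)))
1/(S(76) + Q(I(B(3, 1³)), F(-7, 2))) = 1/(4*(-29 - 1*76)/(86 + 3*76) + 34) = 1/(4*(-29 - 76)/(86 + 228) + 34) = 1/(4*(-105)/314 + 34) = 1/(4*(1/314)*(-105) + 34) = 1/(-210/157 + 34) = 1/(5128/157) = 157/5128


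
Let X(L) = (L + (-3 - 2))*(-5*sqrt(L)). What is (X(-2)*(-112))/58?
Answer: -1960*I*sqrt(2)/29 ≈ -95.581*I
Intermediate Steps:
X(L) = -5*sqrt(L)*(-5 + L) (X(L) = (L - 5)*(-5*sqrt(L)) = (-5 + L)*(-5*sqrt(L)) = -5*sqrt(L)*(-5 + L))
(X(-2)*(-112))/58 = ((5*sqrt(-2)*(5 - 1*(-2)))*(-112))/58 = ((5*(I*sqrt(2))*(5 + 2))*(-112))*(1/58) = ((5*(I*sqrt(2))*7)*(-112))*(1/58) = ((35*I*sqrt(2))*(-112))*(1/58) = -3920*I*sqrt(2)*(1/58) = -1960*I*sqrt(2)/29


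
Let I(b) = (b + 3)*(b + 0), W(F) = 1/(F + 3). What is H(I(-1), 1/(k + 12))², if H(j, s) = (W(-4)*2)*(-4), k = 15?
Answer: 64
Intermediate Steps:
W(F) = 1/(3 + F)
I(b) = b*(3 + b) (I(b) = (3 + b)*b = b*(3 + b))
H(j, s) = 8 (H(j, s) = (2/(3 - 4))*(-4) = (2/(-1))*(-4) = -1*2*(-4) = -2*(-4) = 8)
H(I(-1), 1/(k + 12))² = 8² = 64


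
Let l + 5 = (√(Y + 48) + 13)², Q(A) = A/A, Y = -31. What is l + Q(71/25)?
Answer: 182 + 26*√17 ≈ 289.20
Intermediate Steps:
Q(A) = 1
l = -5 + (13 + √17)² (l = -5 + (√(-31 + 48) + 13)² = -5 + (√17 + 13)² = -5 + (13 + √17)² ≈ 288.20)
l + Q(71/25) = (181 + 26*√17) + 1 = 182 + 26*√17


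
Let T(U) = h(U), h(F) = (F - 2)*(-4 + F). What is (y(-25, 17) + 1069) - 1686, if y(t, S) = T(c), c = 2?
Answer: -617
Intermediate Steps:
h(F) = (-4 + F)*(-2 + F) (h(F) = (-2 + F)*(-4 + F) = (-4 + F)*(-2 + F))
T(U) = 8 + U**2 - 6*U
y(t, S) = 0 (y(t, S) = 8 + 2**2 - 6*2 = 8 + 4 - 12 = 0)
(y(-25, 17) + 1069) - 1686 = (0 + 1069) - 1686 = 1069 - 1686 = -617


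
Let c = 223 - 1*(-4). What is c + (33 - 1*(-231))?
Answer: 491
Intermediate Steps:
c = 227 (c = 223 + 4 = 227)
c + (33 - 1*(-231)) = 227 + (33 - 1*(-231)) = 227 + (33 + 231) = 227 + 264 = 491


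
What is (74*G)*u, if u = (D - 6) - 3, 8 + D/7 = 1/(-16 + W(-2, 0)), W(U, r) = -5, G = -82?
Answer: 1189328/3 ≈ 3.9644e+5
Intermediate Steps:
D = -169/3 (D = -56 + 7/(-16 - 5) = -56 + 7/(-21) = -56 + 7*(-1/21) = -56 - ⅓ = -169/3 ≈ -56.333)
u = -196/3 (u = (-169/3 - 6) - 3 = -187/3 - 3 = -196/3 ≈ -65.333)
(74*G)*u = (74*(-82))*(-196/3) = -6068*(-196/3) = 1189328/3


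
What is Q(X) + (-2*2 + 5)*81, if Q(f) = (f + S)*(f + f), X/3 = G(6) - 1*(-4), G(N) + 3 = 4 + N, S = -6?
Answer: 1863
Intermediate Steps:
G(N) = 1 + N (G(N) = -3 + (4 + N) = 1 + N)
X = 33 (X = 3*((1 + 6) - 1*(-4)) = 3*(7 + 4) = 3*11 = 33)
Q(f) = 2*f*(-6 + f) (Q(f) = (f - 6)*(f + f) = (-6 + f)*(2*f) = 2*f*(-6 + f))
Q(X) + (-2*2 + 5)*81 = 2*33*(-6 + 33) + (-2*2 + 5)*81 = 2*33*27 + (-4 + 5)*81 = 1782 + 1*81 = 1782 + 81 = 1863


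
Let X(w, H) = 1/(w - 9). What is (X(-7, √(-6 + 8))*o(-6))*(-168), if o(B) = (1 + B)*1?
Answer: -105/2 ≈ -52.500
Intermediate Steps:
o(B) = 1 + B
X(w, H) = 1/(-9 + w)
(X(-7, √(-6 + 8))*o(-6))*(-168) = ((1 - 6)/(-9 - 7))*(-168) = (-5/(-16))*(-168) = -1/16*(-5)*(-168) = (5/16)*(-168) = -105/2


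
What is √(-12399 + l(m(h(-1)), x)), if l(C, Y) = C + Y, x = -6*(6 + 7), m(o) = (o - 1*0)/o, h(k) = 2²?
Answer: 2*I*√3119 ≈ 111.7*I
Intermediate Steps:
h(k) = 4
m(o) = 1 (m(o) = (o + 0)/o = o/o = 1)
x = -78 (x = -6*13 = -78)
√(-12399 + l(m(h(-1)), x)) = √(-12399 + (1 - 78)) = √(-12399 - 77) = √(-12476) = 2*I*√3119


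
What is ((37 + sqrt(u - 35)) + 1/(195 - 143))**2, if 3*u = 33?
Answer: 3640729/2704 + 1925*I*sqrt(6)/13 ≈ 1346.4 + 362.71*I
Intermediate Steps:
u = 11 (u = (1/3)*33 = 11)
((37 + sqrt(u - 35)) + 1/(195 - 143))**2 = ((37 + sqrt(11 - 35)) + 1/(195 - 143))**2 = ((37 + sqrt(-24)) + 1/52)**2 = ((37 + 2*I*sqrt(6)) + 1/52)**2 = (1925/52 + 2*I*sqrt(6))**2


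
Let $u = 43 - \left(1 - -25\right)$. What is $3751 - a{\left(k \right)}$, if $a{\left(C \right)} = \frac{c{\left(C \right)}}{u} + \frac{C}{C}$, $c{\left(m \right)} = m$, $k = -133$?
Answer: $\frac{63883}{17} \approx 3757.8$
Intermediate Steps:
$u = 17$ ($u = 43 - \left(1 + 25\right) = 43 - 26 = 17$)
$a{\left(C \right)} = 1 + \frac{C}{17}$ ($a{\left(C \right)} = \frac{C}{17} + \frac{C}{C} = C \frac{1}{17} + 1 = \frac{C}{17} + 1 = 1 + \frac{C}{17}$)
$3751 - a{\left(k \right)} = 3751 - \left(1 + \frac{1}{17} \left(-133\right)\right) = 3751 - \left(1 - \frac{133}{17}\right) = 3751 - - \frac{116}{17} = 3751 + \frac{116}{17} = \frac{63883}{17}$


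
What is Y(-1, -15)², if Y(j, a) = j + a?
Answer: 256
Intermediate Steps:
Y(j, a) = a + j
Y(-1, -15)² = (-15 - 1)² = (-16)² = 256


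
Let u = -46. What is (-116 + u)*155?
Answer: -25110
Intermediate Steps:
(-116 + u)*155 = (-116 - 46)*155 = -162*155 = -25110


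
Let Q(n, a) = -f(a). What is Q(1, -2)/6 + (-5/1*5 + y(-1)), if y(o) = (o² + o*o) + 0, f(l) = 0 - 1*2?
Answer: -68/3 ≈ -22.667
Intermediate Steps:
f(l) = -2 (f(l) = 0 - 2 = -2)
Q(n, a) = 2 (Q(n, a) = -1*(-2) = 2)
y(o) = 2*o² (y(o) = (o² + o²) + 0 = 2*o² + 0 = 2*o²)
Q(1, -2)/6 + (-5/1*5 + y(-1)) = 2/6 + (-5/1*5 + 2*(-1)²) = (⅙)*2 + (-5*1*5 + 2*1) = ⅓ + (-5*5 + 2) = ⅓ + (-25 + 2) = ⅓ - 23 = -68/3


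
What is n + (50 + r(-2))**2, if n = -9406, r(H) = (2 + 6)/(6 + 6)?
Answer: -61550/9 ≈ -6838.9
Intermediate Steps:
r(H) = 2/3 (r(H) = 8/12 = 8*(1/12) = 2/3)
n + (50 + r(-2))**2 = -9406 + (50 + 2/3)**2 = -9406 + (152/3)**2 = -9406 + 23104/9 = -61550/9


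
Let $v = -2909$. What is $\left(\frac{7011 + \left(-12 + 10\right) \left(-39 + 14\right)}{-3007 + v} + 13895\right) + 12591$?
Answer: $\frac{156684115}{5916} \approx 26485.0$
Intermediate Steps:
$\left(\frac{7011 + \left(-12 + 10\right) \left(-39 + 14\right)}{-3007 + v} + 13895\right) + 12591 = \left(\frac{7011 + \left(-12 + 10\right) \left(-39 + 14\right)}{-3007 - 2909} + 13895\right) + 12591 = \left(\frac{7011 - -50}{-5916} + 13895\right) + 12591 = \left(\left(7011 + 50\right) \left(- \frac{1}{5916}\right) + 13895\right) + 12591 = \left(7061 \left(- \frac{1}{5916}\right) + 13895\right) + 12591 = \left(- \frac{7061}{5916} + 13895\right) + 12591 = \frac{82195759}{5916} + 12591 = \frac{156684115}{5916}$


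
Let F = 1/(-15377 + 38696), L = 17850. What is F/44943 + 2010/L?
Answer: 70217730334/623575361115 ≈ 0.11261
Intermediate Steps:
F = 1/23319 ≈ 4.2884e-5
F/44943 + 2010/L = (1/23319)/44943 + 2010/17850 = (1/23319)*(1/44943) + 2010*(1/17850) = 1/1048025817 + 67/595 = 70217730334/623575361115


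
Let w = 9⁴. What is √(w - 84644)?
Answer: I*√78083 ≈ 279.43*I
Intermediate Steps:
w = 6561
√(w - 84644) = √(6561 - 84644) = √(-78083) = I*√78083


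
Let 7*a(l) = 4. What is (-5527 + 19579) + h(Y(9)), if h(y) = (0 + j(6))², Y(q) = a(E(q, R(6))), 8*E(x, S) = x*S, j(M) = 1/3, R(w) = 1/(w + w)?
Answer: 126469/9 ≈ 14052.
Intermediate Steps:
R(w) = 1/(2*w)
j(M) = ⅓
E(x, S) = S*x/8 (E(x, S) = (x*S)/8 = (S*x)/8 = S*x/8)
a(l) = 4/7 (a(l) = (⅐)*4 = 4/7)
Y(q) = 4/7
h(y) = ⅑ (h(y) = (0 + ⅓)² = (⅓)² = ⅑)
(-5527 + 19579) + h(Y(9)) = (-5527 + 19579) + ⅑ = 14052 + ⅑ = 126469/9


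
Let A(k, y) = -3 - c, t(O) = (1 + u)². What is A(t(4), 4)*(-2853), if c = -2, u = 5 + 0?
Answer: 2853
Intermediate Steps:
u = 5
t(O) = 36 (t(O) = (1 + 5)² = 6² = 36)
A(k, y) = -1 (A(k, y) = -3 - 1*(-2) = -3 + 2 = -1)
A(t(4), 4)*(-2853) = -1*(-2853) = 2853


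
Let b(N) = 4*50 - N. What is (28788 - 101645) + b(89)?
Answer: -72746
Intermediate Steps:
b(N) = 200 - N
(28788 - 101645) + b(89) = (28788 - 101645) + (200 - 1*89) = -72857 + (200 - 89) = -72857 + 111 = -72746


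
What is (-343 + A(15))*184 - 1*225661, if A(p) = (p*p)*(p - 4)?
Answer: 166627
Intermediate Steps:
A(p) = p²*(-4 + p)
(-343 + A(15))*184 - 1*225661 = (-343 + 15²*(-4 + 15))*184 - 1*225661 = (-343 + 225*11)*184 - 225661 = (-343 + 2475)*184 - 225661 = 2132*184 - 225661 = 392288 - 225661 = 166627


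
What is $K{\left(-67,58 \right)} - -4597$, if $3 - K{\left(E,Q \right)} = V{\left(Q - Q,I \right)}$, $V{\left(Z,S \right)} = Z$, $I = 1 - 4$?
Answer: $4600$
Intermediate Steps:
$I = -3$
$K{\left(E,Q \right)} = 3$ ($K{\left(E,Q \right)} = 3 - \left(Q - Q\right) = 3 - 0 = 3 + 0 = 3$)
$K{\left(-67,58 \right)} - -4597 = 3 - -4597 = 3 + 4597 = 4600$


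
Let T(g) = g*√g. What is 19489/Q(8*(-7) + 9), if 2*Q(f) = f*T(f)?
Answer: -38978*I*√47/103823 ≈ -2.5738*I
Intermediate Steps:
T(g) = g^(3/2)
Q(f) = f^(5/2)/2 (Q(f) = (f*f^(3/2))/2 = f^(5/2)/2)
19489/Q(8*(-7) + 9) = 19489/(((8*(-7) + 9)^(5/2)/2)) = 19489/(((-56 + 9)^(5/2)/2)) = 19489/(((-47)^(5/2)/2)) = 19489/(((2209*I*√47)/2)) = 19489/((2209*I*√47/2)) = 19489*(-2*I*√47/103823) = -38978*I*√47/103823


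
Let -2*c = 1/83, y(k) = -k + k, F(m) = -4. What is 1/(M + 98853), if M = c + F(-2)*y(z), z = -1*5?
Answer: 166/16409597 ≈ 1.0116e-5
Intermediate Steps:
z = -5
y(k) = 0
c = -1/166 (c = -1/2/83 = -1/2*1/83 = -1/166 ≈ -0.0060241)
M = -1/166 (M = -1/166 - 4*0 = -1/166 + 0 = -1/166 ≈ -0.0060241)
1/(M + 98853) = 1/(-1/166 + 98853) = 1/(16409597/166) = 166/16409597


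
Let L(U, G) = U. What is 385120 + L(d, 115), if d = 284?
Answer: 385404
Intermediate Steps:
385120 + L(d, 115) = 385120 + 284 = 385404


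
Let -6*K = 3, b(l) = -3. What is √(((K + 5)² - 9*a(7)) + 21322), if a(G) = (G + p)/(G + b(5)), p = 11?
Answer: √85207/2 ≈ 145.95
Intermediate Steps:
K = -½ (K = -⅙*3 = -½ ≈ -0.50000)
a(G) = (11 + G)/(-3 + G) (a(G) = (G + 11)/(G - 3) = (11 + G)/(-3 + G))
√(((K + 5)² - 9*a(7)) + 21322) = √(((-½ + 5)² - 9*(11 + 7)/(-3 + 7)) + 21322) = √(((9/2)² - 9*18/4) + 21322) = √((81/4 - 9*18/4) + 21322) = √((81/4 - 9*9/2) + 21322) = √((81/4 - 81/2) + 21322) = √(-81/4 + 21322) = √(85207/4) = √85207/2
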